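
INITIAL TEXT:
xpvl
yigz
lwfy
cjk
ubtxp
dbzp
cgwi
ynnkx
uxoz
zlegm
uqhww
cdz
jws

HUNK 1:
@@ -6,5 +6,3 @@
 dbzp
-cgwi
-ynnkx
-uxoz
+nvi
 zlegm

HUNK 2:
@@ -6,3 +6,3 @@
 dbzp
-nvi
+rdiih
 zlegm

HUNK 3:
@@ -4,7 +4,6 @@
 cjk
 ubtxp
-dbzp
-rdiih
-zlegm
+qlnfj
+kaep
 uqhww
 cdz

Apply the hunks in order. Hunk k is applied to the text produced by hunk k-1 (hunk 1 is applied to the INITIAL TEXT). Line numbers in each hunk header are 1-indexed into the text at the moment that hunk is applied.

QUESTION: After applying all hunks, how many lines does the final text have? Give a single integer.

Answer: 10

Derivation:
Hunk 1: at line 6 remove [cgwi,ynnkx,uxoz] add [nvi] -> 11 lines: xpvl yigz lwfy cjk ubtxp dbzp nvi zlegm uqhww cdz jws
Hunk 2: at line 6 remove [nvi] add [rdiih] -> 11 lines: xpvl yigz lwfy cjk ubtxp dbzp rdiih zlegm uqhww cdz jws
Hunk 3: at line 4 remove [dbzp,rdiih,zlegm] add [qlnfj,kaep] -> 10 lines: xpvl yigz lwfy cjk ubtxp qlnfj kaep uqhww cdz jws
Final line count: 10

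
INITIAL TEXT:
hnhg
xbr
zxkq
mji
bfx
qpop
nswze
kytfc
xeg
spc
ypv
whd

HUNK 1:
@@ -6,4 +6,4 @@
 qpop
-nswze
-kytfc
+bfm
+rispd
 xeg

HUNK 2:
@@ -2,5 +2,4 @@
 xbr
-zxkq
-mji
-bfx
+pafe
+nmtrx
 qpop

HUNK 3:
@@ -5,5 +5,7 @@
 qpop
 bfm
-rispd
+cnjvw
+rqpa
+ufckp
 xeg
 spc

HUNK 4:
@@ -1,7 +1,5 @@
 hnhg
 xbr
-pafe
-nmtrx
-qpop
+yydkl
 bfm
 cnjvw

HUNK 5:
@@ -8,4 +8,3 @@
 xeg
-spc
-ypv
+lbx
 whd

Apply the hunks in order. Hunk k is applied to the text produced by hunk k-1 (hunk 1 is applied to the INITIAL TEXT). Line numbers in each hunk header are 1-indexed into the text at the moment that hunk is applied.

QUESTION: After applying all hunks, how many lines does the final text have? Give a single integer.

Hunk 1: at line 6 remove [nswze,kytfc] add [bfm,rispd] -> 12 lines: hnhg xbr zxkq mji bfx qpop bfm rispd xeg spc ypv whd
Hunk 2: at line 2 remove [zxkq,mji,bfx] add [pafe,nmtrx] -> 11 lines: hnhg xbr pafe nmtrx qpop bfm rispd xeg spc ypv whd
Hunk 3: at line 5 remove [rispd] add [cnjvw,rqpa,ufckp] -> 13 lines: hnhg xbr pafe nmtrx qpop bfm cnjvw rqpa ufckp xeg spc ypv whd
Hunk 4: at line 1 remove [pafe,nmtrx,qpop] add [yydkl] -> 11 lines: hnhg xbr yydkl bfm cnjvw rqpa ufckp xeg spc ypv whd
Hunk 5: at line 8 remove [spc,ypv] add [lbx] -> 10 lines: hnhg xbr yydkl bfm cnjvw rqpa ufckp xeg lbx whd
Final line count: 10

Answer: 10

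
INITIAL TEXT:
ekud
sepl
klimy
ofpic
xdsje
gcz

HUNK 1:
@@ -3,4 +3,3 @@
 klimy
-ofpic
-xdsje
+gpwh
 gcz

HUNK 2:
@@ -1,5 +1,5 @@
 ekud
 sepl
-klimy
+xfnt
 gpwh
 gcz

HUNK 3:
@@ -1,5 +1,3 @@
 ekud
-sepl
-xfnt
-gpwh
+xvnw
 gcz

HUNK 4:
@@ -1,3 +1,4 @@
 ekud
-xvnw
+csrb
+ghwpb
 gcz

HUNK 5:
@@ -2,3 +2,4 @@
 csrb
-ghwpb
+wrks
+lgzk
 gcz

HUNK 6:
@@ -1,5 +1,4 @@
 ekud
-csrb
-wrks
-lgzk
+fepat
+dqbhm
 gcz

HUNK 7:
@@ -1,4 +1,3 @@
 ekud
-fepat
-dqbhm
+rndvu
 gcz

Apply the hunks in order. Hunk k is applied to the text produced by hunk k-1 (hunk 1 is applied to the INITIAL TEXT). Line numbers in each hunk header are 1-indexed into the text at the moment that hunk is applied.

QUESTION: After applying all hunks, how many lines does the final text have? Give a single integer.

Hunk 1: at line 3 remove [ofpic,xdsje] add [gpwh] -> 5 lines: ekud sepl klimy gpwh gcz
Hunk 2: at line 1 remove [klimy] add [xfnt] -> 5 lines: ekud sepl xfnt gpwh gcz
Hunk 3: at line 1 remove [sepl,xfnt,gpwh] add [xvnw] -> 3 lines: ekud xvnw gcz
Hunk 4: at line 1 remove [xvnw] add [csrb,ghwpb] -> 4 lines: ekud csrb ghwpb gcz
Hunk 5: at line 2 remove [ghwpb] add [wrks,lgzk] -> 5 lines: ekud csrb wrks lgzk gcz
Hunk 6: at line 1 remove [csrb,wrks,lgzk] add [fepat,dqbhm] -> 4 lines: ekud fepat dqbhm gcz
Hunk 7: at line 1 remove [fepat,dqbhm] add [rndvu] -> 3 lines: ekud rndvu gcz
Final line count: 3

Answer: 3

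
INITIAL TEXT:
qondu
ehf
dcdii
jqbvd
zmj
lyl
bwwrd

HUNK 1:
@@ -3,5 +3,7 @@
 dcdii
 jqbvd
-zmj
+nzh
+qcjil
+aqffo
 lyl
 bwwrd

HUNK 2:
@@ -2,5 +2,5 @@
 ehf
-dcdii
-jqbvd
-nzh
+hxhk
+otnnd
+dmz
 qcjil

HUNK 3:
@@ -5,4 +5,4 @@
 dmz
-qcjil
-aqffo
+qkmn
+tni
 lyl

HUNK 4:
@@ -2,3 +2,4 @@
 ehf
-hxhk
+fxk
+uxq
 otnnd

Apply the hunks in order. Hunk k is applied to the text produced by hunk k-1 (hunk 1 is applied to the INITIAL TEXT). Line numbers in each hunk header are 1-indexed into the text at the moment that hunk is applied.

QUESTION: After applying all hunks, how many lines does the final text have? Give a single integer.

Answer: 10

Derivation:
Hunk 1: at line 3 remove [zmj] add [nzh,qcjil,aqffo] -> 9 lines: qondu ehf dcdii jqbvd nzh qcjil aqffo lyl bwwrd
Hunk 2: at line 2 remove [dcdii,jqbvd,nzh] add [hxhk,otnnd,dmz] -> 9 lines: qondu ehf hxhk otnnd dmz qcjil aqffo lyl bwwrd
Hunk 3: at line 5 remove [qcjil,aqffo] add [qkmn,tni] -> 9 lines: qondu ehf hxhk otnnd dmz qkmn tni lyl bwwrd
Hunk 4: at line 2 remove [hxhk] add [fxk,uxq] -> 10 lines: qondu ehf fxk uxq otnnd dmz qkmn tni lyl bwwrd
Final line count: 10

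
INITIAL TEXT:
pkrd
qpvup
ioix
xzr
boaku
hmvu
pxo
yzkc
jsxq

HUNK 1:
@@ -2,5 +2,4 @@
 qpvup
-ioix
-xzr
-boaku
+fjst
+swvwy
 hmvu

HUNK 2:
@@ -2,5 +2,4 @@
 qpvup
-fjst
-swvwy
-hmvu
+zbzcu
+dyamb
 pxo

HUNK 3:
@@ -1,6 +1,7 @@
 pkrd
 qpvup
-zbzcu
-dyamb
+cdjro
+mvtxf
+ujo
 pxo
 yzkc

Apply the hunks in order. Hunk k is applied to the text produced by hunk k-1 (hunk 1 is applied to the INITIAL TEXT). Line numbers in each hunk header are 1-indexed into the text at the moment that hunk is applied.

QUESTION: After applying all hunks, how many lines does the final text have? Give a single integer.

Hunk 1: at line 2 remove [ioix,xzr,boaku] add [fjst,swvwy] -> 8 lines: pkrd qpvup fjst swvwy hmvu pxo yzkc jsxq
Hunk 2: at line 2 remove [fjst,swvwy,hmvu] add [zbzcu,dyamb] -> 7 lines: pkrd qpvup zbzcu dyamb pxo yzkc jsxq
Hunk 3: at line 1 remove [zbzcu,dyamb] add [cdjro,mvtxf,ujo] -> 8 lines: pkrd qpvup cdjro mvtxf ujo pxo yzkc jsxq
Final line count: 8

Answer: 8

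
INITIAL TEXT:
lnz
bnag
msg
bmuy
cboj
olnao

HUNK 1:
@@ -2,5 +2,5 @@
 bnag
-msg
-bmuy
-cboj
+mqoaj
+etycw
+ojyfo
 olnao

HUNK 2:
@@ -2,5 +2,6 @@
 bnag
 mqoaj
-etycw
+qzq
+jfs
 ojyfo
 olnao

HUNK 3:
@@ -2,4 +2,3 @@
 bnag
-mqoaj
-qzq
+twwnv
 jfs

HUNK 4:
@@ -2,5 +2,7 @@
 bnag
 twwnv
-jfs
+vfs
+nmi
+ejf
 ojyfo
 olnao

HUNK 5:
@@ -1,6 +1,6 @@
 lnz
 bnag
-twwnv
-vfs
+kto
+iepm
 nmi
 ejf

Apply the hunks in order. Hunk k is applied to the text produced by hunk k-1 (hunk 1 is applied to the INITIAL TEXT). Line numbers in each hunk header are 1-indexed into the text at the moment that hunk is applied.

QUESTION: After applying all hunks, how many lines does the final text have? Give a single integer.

Answer: 8

Derivation:
Hunk 1: at line 2 remove [msg,bmuy,cboj] add [mqoaj,etycw,ojyfo] -> 6 lines: lnz bnag mqoaj etycw ojyfo olnao
Hunk 2: at line 2 remove [etycw] add [qzq,jfs] -> 7 lines: lnz bnag mqoaj qzq jfs ojyfo olnao
Hunk 3: at line 2 remove [mqoaj,qzq] add [twwnv] -> 6 lines: lnz bnag twwnv jfs ojyfo olnao
Hunk 4: at line 2 remove [jfs] add [vfs,nmi,ejf] -> 8 lines: lnz bnag twwnv vfs nmi ejf ojyfo olnao
Hunk 5: at line 1 remove [twwnv,vfs] add [kto,iepm] -> 8 lines: lnz bnag kto iepm nmi ejf ojyfo olnao
Final line count: 8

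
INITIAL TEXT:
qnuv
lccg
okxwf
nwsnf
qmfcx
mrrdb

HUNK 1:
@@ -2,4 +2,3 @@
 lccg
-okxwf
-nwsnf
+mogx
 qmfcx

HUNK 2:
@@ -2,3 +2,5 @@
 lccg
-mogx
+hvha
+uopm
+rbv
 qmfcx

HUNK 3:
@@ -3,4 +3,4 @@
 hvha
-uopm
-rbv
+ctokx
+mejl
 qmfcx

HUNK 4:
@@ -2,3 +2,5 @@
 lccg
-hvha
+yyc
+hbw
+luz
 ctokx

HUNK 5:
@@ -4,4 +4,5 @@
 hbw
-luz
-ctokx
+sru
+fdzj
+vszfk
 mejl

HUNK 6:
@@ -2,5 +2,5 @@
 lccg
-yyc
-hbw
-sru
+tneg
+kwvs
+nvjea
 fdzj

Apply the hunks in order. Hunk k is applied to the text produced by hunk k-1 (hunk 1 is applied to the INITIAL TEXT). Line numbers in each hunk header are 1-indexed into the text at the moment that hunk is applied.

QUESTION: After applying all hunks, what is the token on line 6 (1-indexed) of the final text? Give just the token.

Answer: fdzj

Derivation:
Hunk 1: at line 2 remove [okxwf,nwsnf] add [mogx] -> 5 lines: qnuv lccg mogx qmfcx mrrdb
Hunk 2: at line 2 remove [mogx] add [hvha,uopm,rbv] -> 7 lines: qnuv lccg hvha uopm rbv qmfcx mrrdb
Hunk 3: at line 3 remove [uopm,rbv] add [ctokx,mejl] -> 7 lines: qnuv lccg hvha ctokx mejl qmfcx mrrdb
Hunk 4: at line 2 remove [hvha] add [yyc,hbw,luz] -> 9 lines: qnuv lccg yyc hbw luz ctokx mejl qmfcx mrrdb
Hunk 5: at line 4 remove [luz,ctokx] add [sru,fdzj,vszfk] -> 10 lines: qnuv lccg yyc hbw sru fdzj vszfk mejl qmfcx mrrdb
Hunk 6: at line 2 remove [yyc,hbw,sru] add [tneg,kwvs,nvjea] -> 10 lines: qnuv lccg tneg kwvs nvjea fdzj vszfk mejl qmfcx mrrdb
Final line 6: fdzj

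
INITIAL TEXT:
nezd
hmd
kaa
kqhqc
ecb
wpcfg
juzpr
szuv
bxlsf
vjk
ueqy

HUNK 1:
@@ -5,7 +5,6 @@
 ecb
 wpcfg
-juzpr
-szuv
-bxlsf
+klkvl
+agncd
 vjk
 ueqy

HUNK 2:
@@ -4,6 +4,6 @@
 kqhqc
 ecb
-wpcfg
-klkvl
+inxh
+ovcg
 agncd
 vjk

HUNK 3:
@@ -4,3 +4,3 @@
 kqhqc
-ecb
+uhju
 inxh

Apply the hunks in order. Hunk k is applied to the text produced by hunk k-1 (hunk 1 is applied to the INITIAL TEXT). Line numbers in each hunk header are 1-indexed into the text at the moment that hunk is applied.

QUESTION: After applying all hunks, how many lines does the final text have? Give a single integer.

Hunk 1: at line 5 remove [juzpr,szuv,bxlsf] add [klkvl,agncd] -> 10 lines: nezd hmd kaa kqhqc ecb wpcfg klkvl agncd vjk ueqy
Hunk 2: at line 4 remove [wpcfg,klkvl] add [inxh,ovcg] -> 10 lines: nezd hmd kaa kqhqc ecb inxh ovcg agncd vjk ueqy
Hunk 3: at line 4 remove [ecb] add [uhju] -> 10 lines: nezd hmd kaa kqhqc uhju inxh ovcg agncd vjk ueqy
Final line count: 10

Answer: 10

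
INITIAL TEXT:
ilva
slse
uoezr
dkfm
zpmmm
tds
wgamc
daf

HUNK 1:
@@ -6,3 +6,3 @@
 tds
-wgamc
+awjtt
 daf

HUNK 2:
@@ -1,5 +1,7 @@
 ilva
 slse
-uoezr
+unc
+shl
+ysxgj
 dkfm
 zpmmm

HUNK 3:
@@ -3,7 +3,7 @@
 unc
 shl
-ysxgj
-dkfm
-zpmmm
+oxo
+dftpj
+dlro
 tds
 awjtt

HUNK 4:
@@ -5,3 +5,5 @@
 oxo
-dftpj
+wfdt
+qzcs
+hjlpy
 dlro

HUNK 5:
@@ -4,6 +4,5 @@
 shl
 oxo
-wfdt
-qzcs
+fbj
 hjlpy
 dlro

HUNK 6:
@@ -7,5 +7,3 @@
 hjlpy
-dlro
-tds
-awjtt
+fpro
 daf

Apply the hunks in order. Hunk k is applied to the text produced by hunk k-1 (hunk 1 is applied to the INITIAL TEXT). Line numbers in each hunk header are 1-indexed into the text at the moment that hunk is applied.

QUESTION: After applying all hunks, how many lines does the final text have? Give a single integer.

Answer: 9

Derivation:
Hunk 1: at line 6 remove [wgamc] add [awjtt] -> 8 lines: ilva slse uoezr dkfm zpmmm tds awjtt daf
Hunk 2: at line 1 remove [uoezr] add [unc,shl,ysxgj] -> 10 lines: ilva slse unc shl ysxgj dkfm zpmmm tds awjtt daf
Hunk 3: at line 3 remove [ysxgj,dkfm,zpmmm] add [oxo,dftpj,dlro] -> 10 lines: ilva slse unc shl oxo dftpj dlro tds awjtt daf
Hunk 4: at line 5 remove [dftpj] add [wfdt,qzcs,hjlpy] -> 12 lines: ilva slse unc shl oxo wfdt qzcs hjlpy dlro tds awjtt daf
Hunk 5: at line 4 remove [wfdt,qzcs] add [fbj] -> 11 lines: ilva slse unc shl oxo fbj hjlpy dlro tds awjtt daf
Hunk 6: at line 7 remove [dlro,tds,awjtt] add [fpro] -> 9 lines: ilva slse unc shl oxo fbj hjlpy fpro daf
Final line count: 9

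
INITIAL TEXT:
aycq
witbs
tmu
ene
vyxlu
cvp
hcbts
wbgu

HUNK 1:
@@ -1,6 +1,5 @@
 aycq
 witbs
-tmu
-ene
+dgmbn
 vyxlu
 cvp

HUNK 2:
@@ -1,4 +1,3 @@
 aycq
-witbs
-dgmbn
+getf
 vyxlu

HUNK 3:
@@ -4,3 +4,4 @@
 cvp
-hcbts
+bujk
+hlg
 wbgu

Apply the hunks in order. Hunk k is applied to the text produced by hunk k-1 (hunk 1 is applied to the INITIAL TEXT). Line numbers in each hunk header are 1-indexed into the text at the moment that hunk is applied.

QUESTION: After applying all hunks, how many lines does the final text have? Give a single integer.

Hunk 1: at line 1 remove [tmu,ene] add [dgmbn] -> 7 lines: aycq witbs dgmbn vyxlu cvp hcbts wbgu
Hunk 2: at line 1 remove [witbs,dgmbn] add [getf] -> 6 lines: aycq getf vyxlu cvp hcbts wbgu
Hunk 3: at line 4 remove [hcbts] add [bujk,hlg] -> 7 lines: aycq getf vyxlu cvp bujk hlg wbgu
Final line count: 7

Answer: 7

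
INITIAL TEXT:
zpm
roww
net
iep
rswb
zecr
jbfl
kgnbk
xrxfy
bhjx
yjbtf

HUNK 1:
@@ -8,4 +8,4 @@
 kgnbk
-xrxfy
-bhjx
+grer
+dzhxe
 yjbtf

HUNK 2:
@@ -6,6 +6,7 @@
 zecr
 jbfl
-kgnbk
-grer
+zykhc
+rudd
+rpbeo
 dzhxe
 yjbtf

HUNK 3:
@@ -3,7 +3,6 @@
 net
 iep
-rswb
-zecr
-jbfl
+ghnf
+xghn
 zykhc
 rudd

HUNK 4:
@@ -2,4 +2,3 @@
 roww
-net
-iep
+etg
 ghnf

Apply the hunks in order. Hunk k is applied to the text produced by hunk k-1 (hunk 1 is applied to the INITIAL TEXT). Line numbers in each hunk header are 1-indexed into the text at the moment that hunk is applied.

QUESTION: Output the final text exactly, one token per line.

Hunk 1: at line 8 remove [xrxfy,bhjx] add [grer,dzhxe] -> 11 lines: zpm roww net iep rswb zecr jbfl kgnbk grer dzhxe yjbtf
Hunk 2: at line 6 remove [kgnbk,grer] add [zykhc,rudd,rpbeo] -> 12 lines: zpm roww net iep rswb zecr jbfl zykhc rudd rpbeo dzhxe yjbtf
Hunk 3: at line 3 remove [rswb,zecr,jbfl] add [ghnf,xghn] -> 11 lines: zpm roww net iep ghnf xghn zykhc rudd rpbeo dzhxe yjbtf
Hunk 4: at line 2 remove [net,iep] add [etg] -> 10 lines: zpm roww etg ghnf xghn zykhc rudd rpbeo dzhxe yjbtf

Answer: zpm
roww
etg
ghnf
xghn
zykhc
rudd
rpbeo
dzhxe
yjbtf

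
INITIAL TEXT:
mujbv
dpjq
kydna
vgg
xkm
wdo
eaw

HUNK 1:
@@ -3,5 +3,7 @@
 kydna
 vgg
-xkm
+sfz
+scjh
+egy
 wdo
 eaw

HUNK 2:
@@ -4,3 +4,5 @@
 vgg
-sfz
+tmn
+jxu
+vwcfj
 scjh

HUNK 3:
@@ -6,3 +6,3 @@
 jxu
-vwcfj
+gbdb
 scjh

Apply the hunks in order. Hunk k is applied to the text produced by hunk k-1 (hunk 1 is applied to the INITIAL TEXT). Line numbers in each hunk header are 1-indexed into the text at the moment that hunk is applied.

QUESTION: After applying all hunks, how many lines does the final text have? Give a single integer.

Hunk 1: at line 3 remove [xkm] add [sfz,scjh,egy] -> 9 lines: mujbv dpjq kydna vgg sfz scjh egy wdo eaw
Hunk 2: at line 4 remove [sfz] add [tmn,jxu,vwcfj] -> 11 lines: mujbv dpjq kydna vgg tmn jxu vwcfj scjh egy wdo eaw
Hunk 3: at line 6 remove [vwcfj] add [gbdb] -> 11 lines: mujbv dpjq kydna vgg tmn jxu gbdb scjh egy wdo eaw
Final line count: 11

Answer: 11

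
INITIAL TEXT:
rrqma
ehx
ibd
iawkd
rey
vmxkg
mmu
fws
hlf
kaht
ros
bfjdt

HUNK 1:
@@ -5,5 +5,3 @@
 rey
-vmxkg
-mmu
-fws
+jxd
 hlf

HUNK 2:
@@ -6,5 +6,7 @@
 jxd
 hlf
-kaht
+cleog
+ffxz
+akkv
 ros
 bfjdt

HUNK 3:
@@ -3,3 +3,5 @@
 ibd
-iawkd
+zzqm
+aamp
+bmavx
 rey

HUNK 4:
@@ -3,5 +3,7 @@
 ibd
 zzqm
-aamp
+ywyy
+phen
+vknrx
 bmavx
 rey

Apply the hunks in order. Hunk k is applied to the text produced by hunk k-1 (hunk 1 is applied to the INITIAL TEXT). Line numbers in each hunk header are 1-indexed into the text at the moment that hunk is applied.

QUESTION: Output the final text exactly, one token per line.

Answer: rrqma
ehx
ibd
zzqm
ywyy
phen
vknrx
bmavx
rey
jxd
hlf
cleog
ffxz
akkv
ros
bfjdt

Derivation:
Hunk 1: at line 5 remove [vmxkg,mmu,fws] add [jxd] -> 10 lines: rrqma ehx ibd iawkd rey jxd hlf kaht ros bfjdt
Hunk 2: at line 6 remove [kaht] add [cleog,ffxz,akkv] -> 12 lines: rrqma ehx ibd iawkd rey jxd hlf cleog ffxz akkv ros bfjdt
Hunk 3: at line 3 remove [iawkd] add [zzqm,aamp,bmavx] -> 14 lines: rrqma ehx ibd zzqm aamp bmavx rey jxd hlf cleog ffxz akkv ros bfjdt
Hunk 4: at line 3 remove [aamp] add [ywyy,phen,vknrx] -> 16 lines: rrqma ehx ibd zzqm ywyy phen vknrx bmavx rey jxd hlf cleog ffxz akkv ros bfjdt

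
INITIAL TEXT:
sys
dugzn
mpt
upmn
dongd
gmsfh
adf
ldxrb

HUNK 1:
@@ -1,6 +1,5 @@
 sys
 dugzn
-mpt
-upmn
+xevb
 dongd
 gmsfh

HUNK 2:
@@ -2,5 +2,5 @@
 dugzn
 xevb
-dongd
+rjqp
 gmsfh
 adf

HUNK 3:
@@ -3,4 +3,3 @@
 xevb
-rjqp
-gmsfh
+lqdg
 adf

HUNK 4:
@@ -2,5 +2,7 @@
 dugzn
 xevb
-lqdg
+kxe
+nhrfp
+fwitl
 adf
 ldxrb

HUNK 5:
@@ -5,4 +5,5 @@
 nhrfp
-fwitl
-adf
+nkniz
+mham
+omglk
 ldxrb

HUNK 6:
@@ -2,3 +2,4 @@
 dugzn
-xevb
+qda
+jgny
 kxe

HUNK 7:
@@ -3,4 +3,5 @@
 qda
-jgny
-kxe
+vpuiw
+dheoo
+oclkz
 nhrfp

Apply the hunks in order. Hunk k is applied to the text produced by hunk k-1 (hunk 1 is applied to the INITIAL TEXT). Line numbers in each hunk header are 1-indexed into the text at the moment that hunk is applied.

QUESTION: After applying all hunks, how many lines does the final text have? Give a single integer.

Answer: 11

Derivation:
Hunk 1: at line 1 remove [mpt,upmn] add [xevb] -> 7 lines: sys dugzn xevb dongd gmsfh adf ldxrb
Hunk 2: at line 2 remove [dongd] add [rjqp] -> 7 lines: sys dugzn xevb rjqp gmsfh adf ldxrb
Hunk 3: at line 3 remove [rjqp,gmsfh] add [lqdg] -> 6 lines: sys dugzn xevb lqdg adf ldxrb
Hunk 4: at line 2 remove [lqdg] add [kxe,nhrfp,fwitl] -> 8 lines: sys dugzn xevb kxe nhrfp fwitl adf ldxrb
Hunk 5: at line 5 remove [fwitl,adf] add [nkniz,mham,omglk] -> 9 lines: sys dugzn xevb kxe nhrfp nkniz mham omglk ldxrb
Hunk 6: at line 2 remove [xevb] add [qda,jgny] -> 10 lines: sys dugzn qda jgny kxe nhrfp nkniz mham omglk ldxrb
Hunk 7: at line 3 remove [jgny,kxe] add [vpuiw,dheoo,oclkz] -> 11 lines: sys dugzn qda vpuiw dheoo oclkz nhrfp nkniz mham omglk ldxrb
Final line count: 11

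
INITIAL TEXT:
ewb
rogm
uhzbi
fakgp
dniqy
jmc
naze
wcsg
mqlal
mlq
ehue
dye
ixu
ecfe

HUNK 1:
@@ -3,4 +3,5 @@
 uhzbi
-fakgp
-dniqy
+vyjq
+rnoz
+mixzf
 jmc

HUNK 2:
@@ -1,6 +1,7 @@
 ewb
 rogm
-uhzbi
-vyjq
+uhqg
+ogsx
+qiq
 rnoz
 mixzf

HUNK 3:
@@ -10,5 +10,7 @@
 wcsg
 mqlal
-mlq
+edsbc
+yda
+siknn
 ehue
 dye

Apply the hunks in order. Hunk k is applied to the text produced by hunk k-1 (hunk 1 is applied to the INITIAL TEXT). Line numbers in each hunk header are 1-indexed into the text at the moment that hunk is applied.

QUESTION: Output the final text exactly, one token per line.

Hunk 1: at line 3 remove [fakgp,dniqy] add [vyjq,rnoz,mixzf] -> 15 lines: ewb rogm uhzbi vyjq rnoz mixzf jmc naze wcsg mqlal mlq ehue dye ixu ecfe
Hunk 2: at line 1 remove [uhzbi,vyjq] add [uhqg,ogsx,qiq] -> 16 lines: ewb rogm uhqg ogsx qiq rnoz mixzf jmc naze wcsg mqlal mlq ehue dye ixu ecfe
Hunk 3: at line 10 remove [mlq] add [edsbc,yda,siknn] -> 18 lines: ewb rogm uhqg ogsx qiq rnoz mixzf jmc naze wcsg mqlal edsbc yda siknn ehue dye ixu ecfe

Answer: ewb
rogm
uhqg
ogsx
qiq
rnoz
mixzf
jmc
naze
wcsg
mqlal
edsbc
yda
siknn
ehue
dye
ixu
ecfe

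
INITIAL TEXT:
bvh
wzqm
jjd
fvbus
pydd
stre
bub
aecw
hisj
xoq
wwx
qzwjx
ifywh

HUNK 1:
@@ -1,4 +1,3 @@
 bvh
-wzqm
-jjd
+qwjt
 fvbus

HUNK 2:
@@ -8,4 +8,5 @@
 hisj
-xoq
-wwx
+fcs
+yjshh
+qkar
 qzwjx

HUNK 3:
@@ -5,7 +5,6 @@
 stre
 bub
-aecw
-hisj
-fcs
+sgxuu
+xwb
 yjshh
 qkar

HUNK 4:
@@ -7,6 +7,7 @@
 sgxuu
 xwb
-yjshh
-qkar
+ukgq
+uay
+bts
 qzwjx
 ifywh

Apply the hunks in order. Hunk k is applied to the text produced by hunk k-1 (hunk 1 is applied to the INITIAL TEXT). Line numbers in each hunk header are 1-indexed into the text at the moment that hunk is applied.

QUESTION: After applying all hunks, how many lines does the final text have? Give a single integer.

Hunk 1: at line 1 remove [wzqm,jjd] add [qwjt] -> 12 lines: bvh qwjt fvbus pydd stre bub aecw hisj xoq wwx qzwjx ifywh
Hunk 2: at line 8 remove [xoq,wwx] add [fcs,yjshh,qkar] -> 13 lines: bvh qwjt fvbus pydd stre bub aecw hisj fcs yjshh qkar qzwjx ifywh
Hunk 3: at line 5 remove [aecw,hisj,fcs] add [sgxuu,xwb] -> 12 lines: bvh qwjt fvbus pydd stre bub sgxuu xwb yjshh qkar qzwjx ifywh
Hunk 4: at line 7 remove [yjshh,qkar] add [ukgq,uay,bts] -> 13 lines: bvh qwjt fvbus pydd stre bub sgxuu xwb ukgq uay bts qzwjx ifywh
Final line count: 13

Answer: 13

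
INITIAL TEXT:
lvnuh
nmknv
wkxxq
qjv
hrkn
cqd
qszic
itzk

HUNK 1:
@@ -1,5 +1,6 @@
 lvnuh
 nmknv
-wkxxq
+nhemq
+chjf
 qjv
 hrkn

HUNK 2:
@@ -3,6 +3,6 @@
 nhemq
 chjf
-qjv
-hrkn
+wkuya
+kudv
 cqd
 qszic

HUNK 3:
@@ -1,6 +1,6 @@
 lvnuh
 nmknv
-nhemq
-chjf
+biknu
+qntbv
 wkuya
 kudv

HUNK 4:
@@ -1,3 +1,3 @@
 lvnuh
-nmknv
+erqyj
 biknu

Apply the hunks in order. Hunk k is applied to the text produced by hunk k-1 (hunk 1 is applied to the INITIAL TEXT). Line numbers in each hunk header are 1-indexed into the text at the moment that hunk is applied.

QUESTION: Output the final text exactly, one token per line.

Hunk 1: at line 1 remove [wkxxq] add [nhemq,chjf] -> 9 lines: lvnuh nmknv nhemq chjf qjv hrkn cqd qszic itzk
Hunk 2: at line 3 remove [qjv,hrkn] add [wkuya,kudv] -> 9 lines: lvnuh nmknv nhemq chjf wkuya kudv cqd qszic itzk
Hunk 3: at line 1 remove [nhemq,chjf] add [biknu,qntbv] -> 9 lines: lvnuh nmknv biknu qntbv wkuya kudv cqd qszic itzk
Hunk 4: at line 1 remove [nmknv] add [erqyj] -> 9 lines: lvnuh erqyj biknu qntbv wkuya kudv cqd qszic itzk

Answer: lvnuh
erqyj
biknu
qntbv
wkuya
kudv
cqd
qszic
itzk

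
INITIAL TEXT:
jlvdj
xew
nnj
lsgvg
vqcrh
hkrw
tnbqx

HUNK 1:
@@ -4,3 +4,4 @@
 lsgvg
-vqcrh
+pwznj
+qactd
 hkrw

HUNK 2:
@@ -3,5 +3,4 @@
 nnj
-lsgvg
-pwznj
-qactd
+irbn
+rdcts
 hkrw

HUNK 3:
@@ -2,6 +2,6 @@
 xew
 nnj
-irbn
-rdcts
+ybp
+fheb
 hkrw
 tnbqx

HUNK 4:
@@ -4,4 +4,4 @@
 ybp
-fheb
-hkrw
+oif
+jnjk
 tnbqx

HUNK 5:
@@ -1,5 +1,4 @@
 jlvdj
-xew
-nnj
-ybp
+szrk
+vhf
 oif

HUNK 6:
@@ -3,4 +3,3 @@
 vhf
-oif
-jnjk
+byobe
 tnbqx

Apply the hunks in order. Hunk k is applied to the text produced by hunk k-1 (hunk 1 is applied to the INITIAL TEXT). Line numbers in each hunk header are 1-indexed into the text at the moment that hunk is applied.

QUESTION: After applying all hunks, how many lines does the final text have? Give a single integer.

Answer: 5

Derivation:
Hunk 1: at line 4 remove [vqcrh] add [pwznj,qactd] -> 8 lines: jlvdj xew nnj lsgvg pwznj qactd hkrw tnbqx
Hunk 2: at line 3 remove [lsgvg,pwznj,qactd] add [irbn,rdcts] -> 7 lines: jlvdj xew nnj irbn rdcts hkrw tnbqx
Hunk 3: at line 2 remove [irbn,rdcts] add [ybp,fheb] -> 7 lines: jlvdj xew nnj ybp fheb hkrw tnbqx
Hunk 4: at line 4 remove [fheb,hkrw] add [oif,jnjk] -> 7 lines: jlvdj xew nnj ybp oif jnjk tnbqx
Hunk 5: at line 1 remove [xew,nnj,ybp] add [szrk,vhf] -> 6 lines: jlvdj szrk vhf oif jnjk tnbqx
Hunk 6: at line 3 remove [oif,jnjk] add [byobe] -> 5 lines: jlvdj szrk vhf byobe tnbqx
Final line count: 5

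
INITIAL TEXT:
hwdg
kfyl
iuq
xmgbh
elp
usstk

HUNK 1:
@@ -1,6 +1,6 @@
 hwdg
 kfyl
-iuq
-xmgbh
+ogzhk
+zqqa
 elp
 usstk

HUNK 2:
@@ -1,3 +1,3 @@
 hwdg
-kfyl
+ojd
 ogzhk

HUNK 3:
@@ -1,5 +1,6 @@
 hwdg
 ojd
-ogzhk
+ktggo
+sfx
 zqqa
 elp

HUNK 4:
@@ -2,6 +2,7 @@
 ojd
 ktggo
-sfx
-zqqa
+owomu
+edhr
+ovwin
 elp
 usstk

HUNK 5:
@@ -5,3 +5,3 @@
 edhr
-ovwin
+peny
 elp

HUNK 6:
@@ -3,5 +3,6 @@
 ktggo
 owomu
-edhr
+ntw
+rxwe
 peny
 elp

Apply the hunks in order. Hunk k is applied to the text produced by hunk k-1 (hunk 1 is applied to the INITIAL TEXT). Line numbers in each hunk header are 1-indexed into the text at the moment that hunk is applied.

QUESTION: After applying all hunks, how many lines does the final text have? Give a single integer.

Hunk 1: at line 1 remove [iuq,xmgbh] add [ogzhk,zqqa] -> 6 lines: hwdg kfyl ogzhk zqqa elp usstk
Hunk 2: at line 1 remove [kfyl] add [ojd] -> 6 lines: hwdg ojd ogzhk zqqa elp usstk
Hunk 3: at line 1 remove [ogzhk] add [ktggo,sfx] -> 7 lines: hwdg ojd ktggo sfx zqqa elp usstk
Hunk 4: at line 2 remove [sfx,zqqa] add [owomu,edhr,ovwin] -> 8 lines: hwdg ojd ktggo owomu edhr ovwin elp usstk
Hunk 5: at line 5 remove [ovwin] add [peny] -> 8 lines: hwdg ojd ktggo owomu edhr peny elp usstk
Hunk 6: at line 3 remove [edhr] add [ntw,rxwe] -> 9 lines: hwdg ojd ktggo owomu ntw rxwe peny elp usstk
Final line count: 9

Answer: 9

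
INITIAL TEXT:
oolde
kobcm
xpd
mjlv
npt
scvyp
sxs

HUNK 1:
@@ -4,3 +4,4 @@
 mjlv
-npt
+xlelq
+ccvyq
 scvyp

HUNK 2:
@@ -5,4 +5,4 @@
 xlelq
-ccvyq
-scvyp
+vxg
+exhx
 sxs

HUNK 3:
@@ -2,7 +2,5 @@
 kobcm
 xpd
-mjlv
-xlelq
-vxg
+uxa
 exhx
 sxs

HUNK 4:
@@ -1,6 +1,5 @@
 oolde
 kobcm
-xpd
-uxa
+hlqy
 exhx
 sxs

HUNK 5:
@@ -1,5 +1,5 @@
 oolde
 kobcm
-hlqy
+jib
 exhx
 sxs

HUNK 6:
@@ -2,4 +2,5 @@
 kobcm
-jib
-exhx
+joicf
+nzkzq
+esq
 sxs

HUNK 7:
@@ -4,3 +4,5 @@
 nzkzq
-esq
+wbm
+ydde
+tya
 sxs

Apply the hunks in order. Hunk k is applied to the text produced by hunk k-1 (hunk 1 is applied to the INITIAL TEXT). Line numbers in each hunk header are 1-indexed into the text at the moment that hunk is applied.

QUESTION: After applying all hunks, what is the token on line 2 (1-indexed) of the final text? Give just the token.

Answer: kobcm

Derivation:
Hunk 1: at line 4 remove [npt] add [xlelq,ccvyq] -> 8 lines: oolde kobcm xpd mjlv xlelq ccvyq scvyp sxs
Hunk 2: at line 5 remove [ccvyq,scvyp] add [vxg,exhx] -> 8 lines: oolde kobcm xpd mjlv xlelq vxg exhx sxs
Hunk 3: at line 2 remove [mjlv,xlelq,vxg] add [uxa] -> 6 lines: oolde kobcm xpd uxa exhx sxs
Hunk 4: at line 1 remove [xpd,uxa] add [hlqy] -> 5 lines: oolde kobcm hlqy exhx sxs
Hunk 5: at line 1 remove [hlqy] add [jib] -> 5 lines: oolde kobcm jib exhx sxs
Hunk 6: at line 2 remove [jib,exhx] add [joicf,nzkzq,esq] -> 6 lines: oolde kobcm joicf nzkzq esq sxs
Hunk 7: at line 4 remove [esq] add [wbm,ydde,tya] -> 8 lines: oolde kobcm joicf nzkzq wbm ydde tya sxs
Final line 2: kobcm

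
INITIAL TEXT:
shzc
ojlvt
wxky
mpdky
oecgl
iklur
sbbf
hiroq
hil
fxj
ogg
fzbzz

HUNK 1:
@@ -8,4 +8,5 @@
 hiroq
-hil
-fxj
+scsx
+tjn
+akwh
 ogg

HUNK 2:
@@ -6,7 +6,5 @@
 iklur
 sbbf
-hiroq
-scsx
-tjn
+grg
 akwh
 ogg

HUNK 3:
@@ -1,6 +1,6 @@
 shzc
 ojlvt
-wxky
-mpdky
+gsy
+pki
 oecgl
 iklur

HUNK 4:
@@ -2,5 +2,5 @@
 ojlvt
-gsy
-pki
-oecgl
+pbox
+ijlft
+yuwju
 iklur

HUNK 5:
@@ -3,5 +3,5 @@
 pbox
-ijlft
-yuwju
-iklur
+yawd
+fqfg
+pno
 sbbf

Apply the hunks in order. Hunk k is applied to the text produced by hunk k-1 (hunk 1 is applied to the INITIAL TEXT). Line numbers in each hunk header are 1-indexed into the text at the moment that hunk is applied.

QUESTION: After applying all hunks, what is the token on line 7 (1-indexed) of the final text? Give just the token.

Answer: sbbf

Derivation:
Hunk 1: at line 8 remove [hil,fxj] add [scsx,tjn,akwh] -> 13 lines: shzc ojlvt wxky mpdky oecgl iklur sbbf hiroq scsx tjn akwh ogg fzbzz
Hunk 2: at line 6 remove [hiroq,scsx,tjn] add [grg] -> 11 lines: shzc ojlvt wxky mpdky oecgl iklur sbbf grg akwh ogg fzbzz
Hunk 3: at line 1 remove [wxky,mpdky] add [gsy,pki] -> 11 lines: shzc ojlvt gsy pki oecgl iklur sbbf grg akwh ogg fzbzz
Hunk 4: at line 2 remove [gsy,pki,oecgl] add [pbox,ijlft,yuwju] -> 11 lines: shzc ojlvt pbox ijlft yuwju iklur sbbf grg akwh ogg fzbzz
Hunk 5: at line 3 remove [ijlft,yuwju,iklur] add [yawd,fqfg,pno] -> 11 lines: shzc ojlvt pbox yawd fqfg pno sbbf grg akwh ogg fzbzz
Final line 7: sbbf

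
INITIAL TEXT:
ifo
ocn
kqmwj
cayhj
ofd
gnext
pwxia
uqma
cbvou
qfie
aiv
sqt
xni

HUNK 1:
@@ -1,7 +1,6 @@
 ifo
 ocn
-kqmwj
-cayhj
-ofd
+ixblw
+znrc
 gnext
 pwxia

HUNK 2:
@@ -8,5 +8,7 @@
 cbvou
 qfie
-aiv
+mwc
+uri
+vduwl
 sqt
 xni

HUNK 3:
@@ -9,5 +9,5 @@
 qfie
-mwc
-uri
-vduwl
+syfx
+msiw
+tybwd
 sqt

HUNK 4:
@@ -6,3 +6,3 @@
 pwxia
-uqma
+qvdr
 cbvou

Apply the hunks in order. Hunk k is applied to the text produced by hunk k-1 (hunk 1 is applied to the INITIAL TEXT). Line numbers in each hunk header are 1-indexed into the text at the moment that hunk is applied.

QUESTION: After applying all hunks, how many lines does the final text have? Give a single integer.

Answer: 14

Derivation:
Hunk 1: at line 1 remove [kqmwj,cayhj,ofd] add [ixblw,znrc] -> 12 lines: ifo ocn ixblw znrc gnext pwxia uqma cbvou qfie aiv sqt xni
Hunk 2: at line 8 remove [aiv] add [mwc,uri,vduwl] -> 14 lines: ifo ocn ixblw znrc gnext pwxia uqma cbvou qfie mwc uri vduwl sqt xni
Hunk 3: at line 9 remove [mwc,uri,vduwl] add [syfx,msiw,tybwd] -> 14 lines: ifo ocn ixblw znrc gnext pwxia uqma cbvou qfie syfx msiw tybwd sqt xni
Hunk 4: at line 6 remove [uqma] add [qvdr] -> 14 lines: ifo ocn ixblw znrc gnext pwxia qvdr cbvou qfie syfx msiw tybwd sqt xni
Final line count: 14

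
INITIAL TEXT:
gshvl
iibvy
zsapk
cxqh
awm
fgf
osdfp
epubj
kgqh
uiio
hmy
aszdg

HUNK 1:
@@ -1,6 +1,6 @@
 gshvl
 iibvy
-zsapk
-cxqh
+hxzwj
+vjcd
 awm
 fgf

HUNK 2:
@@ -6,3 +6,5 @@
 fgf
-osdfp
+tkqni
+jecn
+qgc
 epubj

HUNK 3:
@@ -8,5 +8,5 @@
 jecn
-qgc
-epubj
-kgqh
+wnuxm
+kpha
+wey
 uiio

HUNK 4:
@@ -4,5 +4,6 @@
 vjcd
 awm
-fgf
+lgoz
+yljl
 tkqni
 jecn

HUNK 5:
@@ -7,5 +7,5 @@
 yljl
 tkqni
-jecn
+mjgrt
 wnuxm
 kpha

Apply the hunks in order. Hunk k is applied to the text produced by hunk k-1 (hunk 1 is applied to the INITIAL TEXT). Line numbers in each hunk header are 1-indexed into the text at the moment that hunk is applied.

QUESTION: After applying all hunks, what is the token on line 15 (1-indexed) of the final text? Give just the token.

Answer: aszdg

Derivation:
Hunk 1: at line 1 remove [zsapk,cxqh] add [hxzwj,vjcd] -> 12 lines: gshvl iibvy hxzwj vjcd awm fgf osdfp epubj kgqh uiio hmy aszdg
Hunk 2: at line 6 remove [osdfp] add [tkqni,jecn,qgc] -> 14 lines: gshvl iibvy hxzwj vjcd awm fgf tkqni jecn qgc epubj kgqh uiio hmy aszdg
Hunk 3: at line 8 remove [qgc,epubj,kgqh] add [wnuxm,kpha,wey] -> 14 lines: gshvl iibvy hxzwj vjcd awm fgf tkqni jecn wnuxm kpha wey uiio hmy aszdg
Hunk 4: at line 4 remove [fgf] add [lgoz,yljl] -> 15 lines: gshvl iibvy hxzwj vjcd awm lgoz yljl tkqni jecn wnuxm kpha wey uiio hmy aszdg
Hunk 5: at line 7 remove [jecn] add [mjgrt] -> 15 lines: gshvl iibvy hxzwj vjcd awm lgoz yljl tkqni mjgrt wnuxm kpha wey uiio hmy aszdg
Final line 15: aszdg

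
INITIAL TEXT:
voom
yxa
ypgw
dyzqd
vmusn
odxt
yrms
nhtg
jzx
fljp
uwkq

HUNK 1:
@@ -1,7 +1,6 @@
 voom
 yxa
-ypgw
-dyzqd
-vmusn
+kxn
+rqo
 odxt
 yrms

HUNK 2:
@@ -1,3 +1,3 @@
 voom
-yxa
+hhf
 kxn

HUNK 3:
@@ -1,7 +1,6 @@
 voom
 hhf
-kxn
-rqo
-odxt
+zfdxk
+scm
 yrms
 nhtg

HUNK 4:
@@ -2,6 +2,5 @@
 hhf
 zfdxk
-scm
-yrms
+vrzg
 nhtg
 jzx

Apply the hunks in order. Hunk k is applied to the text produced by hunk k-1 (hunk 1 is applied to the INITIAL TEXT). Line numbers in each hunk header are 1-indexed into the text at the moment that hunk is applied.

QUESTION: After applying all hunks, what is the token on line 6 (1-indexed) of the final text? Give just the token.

Hunk 1: at line 1 remove [ypgw,dyzqd,vmusn] add [kxn,rqo] -> 10 lines: voom yxa kxn rqo odxt yrms nhtg jzx fljp uwkq
Hunk 2: at line 1 remove [yxa] add [hhf] -> 10 lines: voom hhf kxn rqo odxt yrms nhtg jzx fljp uwkq
Hunk 3: at line 1 remove [kxn,rqo,odxt] add [zfdxk,scm] -> 9 lines: voom hhf zfdxk scm yrms nhtg jzx fljp uwkq
Hunk 4: at line 2 remove [scm,yrms] add [vrzg] -> 8 lines: voom hhf zfdxk vrzg nhtg jzx fljp uwkq
Final line 6: jzx

Answer: jzx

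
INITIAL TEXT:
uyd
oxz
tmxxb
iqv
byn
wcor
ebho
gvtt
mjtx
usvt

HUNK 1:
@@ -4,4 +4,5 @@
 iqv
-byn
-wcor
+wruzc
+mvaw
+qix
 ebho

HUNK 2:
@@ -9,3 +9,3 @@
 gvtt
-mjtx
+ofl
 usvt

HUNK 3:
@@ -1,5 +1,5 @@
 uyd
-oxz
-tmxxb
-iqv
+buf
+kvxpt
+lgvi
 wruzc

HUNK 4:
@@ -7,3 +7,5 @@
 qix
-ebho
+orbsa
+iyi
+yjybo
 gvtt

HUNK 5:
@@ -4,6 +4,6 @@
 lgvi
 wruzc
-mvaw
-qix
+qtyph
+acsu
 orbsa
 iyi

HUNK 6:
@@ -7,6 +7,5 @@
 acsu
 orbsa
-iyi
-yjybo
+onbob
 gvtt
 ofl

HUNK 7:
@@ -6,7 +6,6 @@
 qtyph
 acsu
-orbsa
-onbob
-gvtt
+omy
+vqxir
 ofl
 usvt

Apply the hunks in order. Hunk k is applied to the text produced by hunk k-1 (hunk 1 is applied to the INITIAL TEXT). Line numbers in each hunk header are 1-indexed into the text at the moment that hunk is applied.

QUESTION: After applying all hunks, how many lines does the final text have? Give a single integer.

Answer: 11

Derivation:
Hunk 1: at line 4 remove [byn,wcor] add [wruzc,mvaw,qix] -> 11 lines: uyd oxz tmxxb iqv wruzc mvaw qix ebho gvtt mjtx usvt
Hunk 2: at line 9 remove [mjtx] add [ofl] -> 11 lines: uyd oxz tmxxb iqv wruzc mvaw qix ebho gvtt ofl usvt
Hunk 3: at line 1 remove [oxz,tmxxb,iqv] add [buf,kvxpt,lgvi] -> 11 lines: uyd buf kvxpt lgvi wruzc mvaw qix ebho gvtt ofl usvt
Hunk 4: at line 7 remove [ebho] add [orbsa,iyi,yjybo] -> 13 lines: uyd buf kvxpt lgvi wruzc mvaw qix orbsa iyi yjybo gvtt ofl usvt
Hunk 5: at line 4 remove [mvaw,qix] add [qtyph,acsu] -> 13 lines: uyd buf kvxpt lgvi wruzc qtyph acsu orbsa iyi yjybo gvtt ofl usvt
Hunk 6: at line 7 remove [iyi,yjybo] add [onbob] -> 12 lines: uyd buf kvxpt lgvi wruzc qtyph acsu orbsa onbob gvtt ofl usvt
Hunk 7: at line 6 remove [orbsa,onbob,gvtt] add [omy,vqxir] -> 11 lines: uyd buf kvxpt lgvi wruzc qtyph acsu omy vqxir ofl usvt
Final line count: 11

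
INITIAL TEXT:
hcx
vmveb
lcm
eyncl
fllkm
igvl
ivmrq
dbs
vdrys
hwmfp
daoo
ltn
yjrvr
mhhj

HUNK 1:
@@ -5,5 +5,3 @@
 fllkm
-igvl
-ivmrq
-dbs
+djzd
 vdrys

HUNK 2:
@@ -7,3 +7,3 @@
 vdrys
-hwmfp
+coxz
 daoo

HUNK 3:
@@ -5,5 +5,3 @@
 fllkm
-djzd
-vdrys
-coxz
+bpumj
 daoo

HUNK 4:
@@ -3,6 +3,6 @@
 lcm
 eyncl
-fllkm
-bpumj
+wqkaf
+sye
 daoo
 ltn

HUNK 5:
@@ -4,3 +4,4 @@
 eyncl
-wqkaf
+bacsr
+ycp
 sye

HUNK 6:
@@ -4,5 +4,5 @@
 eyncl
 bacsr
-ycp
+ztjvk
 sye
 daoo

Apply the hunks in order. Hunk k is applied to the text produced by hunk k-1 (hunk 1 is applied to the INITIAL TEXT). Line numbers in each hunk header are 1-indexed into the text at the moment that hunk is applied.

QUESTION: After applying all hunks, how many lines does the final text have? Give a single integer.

Hunk 1: at line 5 remove [igvl,ivmrq,dbs] add [djzd] -> 12 lines: hcx vmveb lcm eyncl fllkm djzd vdrys hwmfp daoo ltn yjrvr mhhj
Hunk 2: at line 7 remove [hwmfp] add [coxz] -> 12 lines: hcx vmveb lcm eyncl fllkm djzd vdrys coxz daoo ltn yjrvr mhhj
Hunk 3: at line 5 remove [djzd,vdrys,coxz] add [bpumj] -> 10 lines: hcx vmveb lcm eyncl fllkm bpumj daoo ltn yjrvr mhhj
Hunk 4: at line 3 remove [fllkm,bpumj] add [wqkaf,sye] -> 10 lines: hcx vmveb lcm eyncl wqkaf sye daoo ltn yjrvr mhhj
Hunk 5: at line 4 remove [wqkaf] add [bacsr,ycp] -> 11 lines: hcx vmveb lcm eyncl bacsr ycp sye daoo ltn yjrvr mhhj
Hunk 6: at line 4 remove [ycp] add [ztjvk] -> 11 lines: hcx vmveb lcm eyncl bacsr ztjvk sye daoo ltn yjrvr mhhj
Final line count: 11

Answer: 11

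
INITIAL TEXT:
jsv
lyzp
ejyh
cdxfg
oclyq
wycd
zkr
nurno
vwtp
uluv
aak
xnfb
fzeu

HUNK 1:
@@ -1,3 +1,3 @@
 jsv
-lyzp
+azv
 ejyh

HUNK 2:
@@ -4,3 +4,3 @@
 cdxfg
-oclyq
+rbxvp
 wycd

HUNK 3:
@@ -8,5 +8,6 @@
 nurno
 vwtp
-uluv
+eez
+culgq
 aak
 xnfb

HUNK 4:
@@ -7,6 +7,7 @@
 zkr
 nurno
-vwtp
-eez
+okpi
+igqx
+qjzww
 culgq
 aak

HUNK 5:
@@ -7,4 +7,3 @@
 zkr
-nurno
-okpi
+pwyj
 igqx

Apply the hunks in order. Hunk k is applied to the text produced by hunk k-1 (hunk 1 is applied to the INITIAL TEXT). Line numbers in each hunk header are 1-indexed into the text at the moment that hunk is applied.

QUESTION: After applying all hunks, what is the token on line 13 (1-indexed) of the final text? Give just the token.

Hunk 1: at line 1 remove [lyzp] add [azv] -> 13 lines: jsv azv ejyh cdxfg oclyq wycd zkr nurno vwtp uluv aak xnfb fzeu
Hunk 2: at line 4 remove [oclyq] add [rbxvp] -> 13 lines: jsv azv ejyh cdxfg rbxvp wycd zkr nurno vwtp uluv aak xnfb fzeu
Hunk 3: at line 8 remove [uluv] add [eez,culgq] -> 14 lines: jsv azv ejyh cdxfg rbxvp wycd zkr nurno vwtp eez culgq aak xnfb fzeu
Hunk 4: at line 7 remove [vwtp,eez] add [okpi,igqx,qjzww] -> 15 lines: jsv azv ejyh cdxfg rbxvp wycd zkr nurno okpi igqx qjzww culgq aak xnfb fzeu
Hunk 5: at line 7 remove [nurno,okpi] add [pwyj] -> 14 lines: jsv azv ejyh cdxfg rbxvp wycd zkr pwyj igqx qjzww culgq aak xnfb fzeu
Final line 13: xnfb

Answer: xnfb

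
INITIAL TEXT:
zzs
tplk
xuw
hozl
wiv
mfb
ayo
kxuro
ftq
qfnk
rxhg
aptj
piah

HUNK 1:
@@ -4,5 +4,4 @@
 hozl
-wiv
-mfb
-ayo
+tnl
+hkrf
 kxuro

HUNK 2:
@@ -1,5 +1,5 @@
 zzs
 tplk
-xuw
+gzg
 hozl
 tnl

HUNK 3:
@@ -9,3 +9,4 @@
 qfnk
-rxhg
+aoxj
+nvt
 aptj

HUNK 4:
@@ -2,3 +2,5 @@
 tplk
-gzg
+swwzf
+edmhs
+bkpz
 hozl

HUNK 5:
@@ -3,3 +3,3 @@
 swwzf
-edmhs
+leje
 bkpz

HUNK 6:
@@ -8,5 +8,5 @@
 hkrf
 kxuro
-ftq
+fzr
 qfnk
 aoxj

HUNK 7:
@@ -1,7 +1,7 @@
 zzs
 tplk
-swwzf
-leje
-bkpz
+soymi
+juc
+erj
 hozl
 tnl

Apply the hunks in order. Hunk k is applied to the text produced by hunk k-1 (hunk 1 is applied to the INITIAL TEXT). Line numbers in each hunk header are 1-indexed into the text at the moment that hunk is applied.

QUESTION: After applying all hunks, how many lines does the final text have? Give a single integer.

Answer: 15

Derivation:
Hunk 1: at line 4 remove [wiv,mfb,ayo] add [tnl,hkrf] -> 12 lines: zzs tplk xuw hozl tnl hkrf kxuro ftq qfnk rxhg aptj piah
Hunk 2: at line 1 remove [xuw] add [gzg] -> 12 lines: zzs tplk gzg hozl tnl hkrf kxuro ftq qfnk rxhg aptj piah
Hunk 3: at line 9 remove [rxhg] add [aoxj,nvt] -> 13 lines: zzs tplk gzg hozl tnl hkrf kxuro ftq qfnk aoxj nvt aptj piah
Hunk 4: at line 2 remove [gzg] add [swwzf,edmhs,bkpz] -> 15 lines: zzs tplk swwzf edmhs bkpz hozl tnl hkrf kxuro ftq qfnk aoxj nvt aptj piah
Hunk 5: at line 3 remove [edmhs] add [leje] -> 15 lines: zzs tplk swwzf leje bkpz hozl tnl hkrf kxuro ftq qfnk aoxj nvt aptj piah
Hunk 6: at line 8 remove [ftq] add [fzr] -> 15 lines: zzs tplk swwzf leje bkpz hozl tnl hkrf kxuro fzr qfnk aoxj nvt aptj piah
Hunk 7: at line 1 remove [swwzf,leje,bkpz] add [soymi,juc,erj] -> 15 lines: zzs tplk soymi juc erj hozl tnl hkrf kxuro fzr qfnk aoxj nvt aptj piah
Final line count: 15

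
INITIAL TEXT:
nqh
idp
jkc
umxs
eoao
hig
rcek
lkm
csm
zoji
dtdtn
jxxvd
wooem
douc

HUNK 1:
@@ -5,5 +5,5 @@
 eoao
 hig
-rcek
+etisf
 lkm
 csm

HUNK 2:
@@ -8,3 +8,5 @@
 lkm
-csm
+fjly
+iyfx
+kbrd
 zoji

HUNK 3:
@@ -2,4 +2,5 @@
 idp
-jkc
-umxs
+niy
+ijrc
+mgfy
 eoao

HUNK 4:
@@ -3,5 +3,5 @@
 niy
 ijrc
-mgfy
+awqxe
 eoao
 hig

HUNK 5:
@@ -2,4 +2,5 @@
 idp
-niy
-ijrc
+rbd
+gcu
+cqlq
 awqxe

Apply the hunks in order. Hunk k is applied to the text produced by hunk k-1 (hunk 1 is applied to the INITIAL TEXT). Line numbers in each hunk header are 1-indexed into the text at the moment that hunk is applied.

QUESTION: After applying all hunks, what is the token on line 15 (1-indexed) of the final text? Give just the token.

Hunk 1: at line 5 remove [rcek] add [etisf] -> 14 lines: nqh idp jkc umxs eoao hig etisf lkm csm zoji dtdtn jxxvd wooem douc
Hunk 2: at line 8 remove [csm] add [fjly,iyfx,kbrd] -> 16 lines: nqh idp jkc umxs eoao hig etisf lkm fjly iyfx kbrd zoji dtdtn jxxvd wooem douc
Hunk 3: at line 2 remove [jkc,umxs] add [niy,ijrc,mgfy] -> 17 lines: nqh idp niy ijrc mgfy eoao hig etisf lkm fjly iyfx kbrd zoji dtdtn jxxvd wooem douc
Hunk 4: at line 3 remove [mgfy] add [awqxe] -> 17 lines: nqh idp niy ijrc awqxe eoao hig etisf lkm fjly iyfx kbrd zoji dtdtn jxxvd wooem douc
Hunk 5: at line 2 remove [niy,ijrc] add [rbd,gcu,cqlq] -> 18 lines: nqh idp rbd gcu cqlq awqxe eoao hig etisf lkm fjly iyfx kbrd zoji dtdtn jxxvd wooem douc
Final line 15: dtdtn

Answer: dtdtn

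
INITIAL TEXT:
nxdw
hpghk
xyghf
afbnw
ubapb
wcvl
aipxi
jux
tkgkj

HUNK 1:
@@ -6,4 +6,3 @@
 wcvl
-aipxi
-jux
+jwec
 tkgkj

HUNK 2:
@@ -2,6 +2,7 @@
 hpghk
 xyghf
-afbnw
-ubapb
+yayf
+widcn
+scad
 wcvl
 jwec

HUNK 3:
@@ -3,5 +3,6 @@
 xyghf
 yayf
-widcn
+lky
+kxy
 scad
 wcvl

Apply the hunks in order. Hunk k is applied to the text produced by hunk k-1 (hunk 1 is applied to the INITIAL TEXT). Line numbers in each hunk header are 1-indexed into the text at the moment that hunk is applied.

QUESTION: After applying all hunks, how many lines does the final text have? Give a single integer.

Hunk 1: at line 6 remove [aipxi,jux] add [jwec] -> 8 lines: nxdw hpghk xyghf afbnw ubapb wcvl jwec tkgkj
Hunk 2: at line 2 remove [afbnw,ubapb] add [yayf,widcn,scad] -> 9 lines: nxdw hpghk xyghf yayf widcn scad wcvl jwec tkgkj
Hunk 3: at line 3 remove [widcn] add [lky,kxy] -> 10 lines: nxdw hpghk xyghf yayf lky kxy scad wcvl jwec tkgkj
Final line count: 10

Answer: 10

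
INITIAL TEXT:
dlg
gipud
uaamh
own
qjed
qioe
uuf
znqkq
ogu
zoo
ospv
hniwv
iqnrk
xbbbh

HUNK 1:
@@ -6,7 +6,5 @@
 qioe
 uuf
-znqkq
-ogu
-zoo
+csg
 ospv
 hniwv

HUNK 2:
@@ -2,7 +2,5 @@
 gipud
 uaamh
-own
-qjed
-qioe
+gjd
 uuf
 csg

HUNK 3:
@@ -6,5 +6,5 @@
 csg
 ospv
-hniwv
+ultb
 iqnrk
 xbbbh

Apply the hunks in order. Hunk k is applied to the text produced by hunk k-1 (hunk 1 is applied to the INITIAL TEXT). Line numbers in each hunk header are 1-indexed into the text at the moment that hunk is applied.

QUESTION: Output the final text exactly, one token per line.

Hunk 1: at line 6 remove [znqkq,ogu,zoo] add [csg] -> 12 lines: dlg gipud uaamh own qjed qioe uuf csg ospv hniwv iqnrk xbbbh
Hunk 2: at line 2 remove [own,qjed,qioe] add [gjd] -> 10 lines: dlg gipud uaamh gjd uuf csg ospv hniwv iqnrk xbbbh
Hunk 3: at line 6 remove [hniwv] add [ultb] -> 10 lines: dlg gipud uaamh gjd uuf csg ospv ultb iqnrk xbbbh

Answer: dlg
gipud
uaamh
gjd
uuf
csg
ospv
ultb
iqnrk
xbbbh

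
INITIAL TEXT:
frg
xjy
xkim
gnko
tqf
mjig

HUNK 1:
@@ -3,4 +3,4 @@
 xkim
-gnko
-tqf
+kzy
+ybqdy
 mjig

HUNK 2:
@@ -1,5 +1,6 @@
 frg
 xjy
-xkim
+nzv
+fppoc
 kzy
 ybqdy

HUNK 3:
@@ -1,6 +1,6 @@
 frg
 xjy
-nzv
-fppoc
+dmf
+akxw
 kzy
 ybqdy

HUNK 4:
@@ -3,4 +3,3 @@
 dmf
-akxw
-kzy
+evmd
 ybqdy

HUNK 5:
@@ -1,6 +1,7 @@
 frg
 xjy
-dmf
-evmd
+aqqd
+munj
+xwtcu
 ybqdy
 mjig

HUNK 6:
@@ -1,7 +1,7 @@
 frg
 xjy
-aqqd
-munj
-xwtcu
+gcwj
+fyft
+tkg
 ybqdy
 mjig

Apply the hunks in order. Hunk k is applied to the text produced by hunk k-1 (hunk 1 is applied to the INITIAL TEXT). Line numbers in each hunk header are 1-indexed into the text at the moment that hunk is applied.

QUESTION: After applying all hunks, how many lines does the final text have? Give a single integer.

Hunk 1: at line 3 remove [gnko,tqf] add [kzy,ybqdy] -> 6 lines: frg xjy xkim kzy ybqdy mjig
Hunk 2: at line 1 remove [xkim] add [nzv,fppoc] -> 7 lines: frg xjy nzv fppoc kzy ybqdy mjig
Hunk 3: at line 1 remove [nzv,fppoc] add [dmf,akxw] -> 7 lines: frg xjy dmf akxw kzy ybqdy mjig
Hunk 4: at line 3 remove [akxw,kzy] add [evmd] -> 6 lines: frg xjy dmf evmd ybqdy mjig
Hunk 5: at line 1 remove [dmf,evmd] add [aqqd,munj,xwtcu] -> 7 lines: frg xjy aqqd munj xwtcu ybqdy mjig
Hunk 6: at line 1 remove [aqqd,munj,xwtcu] add [gcwj,fyft,tkg] -> 7 lines: frg xjy gcwj fyft tkg ybqdy mjig
Final line count: 7

Answer: 7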